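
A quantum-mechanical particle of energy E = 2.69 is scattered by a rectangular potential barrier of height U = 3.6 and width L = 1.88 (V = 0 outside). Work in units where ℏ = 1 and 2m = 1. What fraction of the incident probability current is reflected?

R = 0.919

E < U: inside the barrier ψ ∝ e^{±κx} with κ = √(2m(U − E))/ℏ = 0.9539.
κL = 1.793, sinh(κL) = 2.922.
Matching ψ, ψ′ at both faces gives T = [1 + U² sinh²(κL) / (4E(U − E))]⁻¹ = 1/12.30 = 0.0813.
R = 1 − T = 0.919.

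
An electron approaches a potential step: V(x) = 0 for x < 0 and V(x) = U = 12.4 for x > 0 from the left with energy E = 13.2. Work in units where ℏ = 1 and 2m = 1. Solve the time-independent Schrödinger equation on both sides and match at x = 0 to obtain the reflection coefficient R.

R = 0.366

The wavenumbers are k₁ = √(2mE)/ℏ = 3.633 on the left and k₂ = √(2m(E − U))/ℏ = 0.8944 on the right.
Matching ψ and ψ′ at x = 0 gives r = (k₁ − k₂)/(k₁ + k₂), so R = r² = 0.3659 and T = 1 − R = 0.6341.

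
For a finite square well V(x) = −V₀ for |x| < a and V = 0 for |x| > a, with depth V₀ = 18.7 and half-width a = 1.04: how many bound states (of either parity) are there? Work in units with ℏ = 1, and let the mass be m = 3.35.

N = 8

The dimensionless depth is z₀ = a√(2mV₀)/ℏ = 1.04 × √(125.3) = 11.64.
A new bound state (alternating even/odd) appears each time z₀ passes a multiple of π/2, so N = ⌊2z₀/π⌋ + 1 = ⌊7.411⌋ + 1 = 8.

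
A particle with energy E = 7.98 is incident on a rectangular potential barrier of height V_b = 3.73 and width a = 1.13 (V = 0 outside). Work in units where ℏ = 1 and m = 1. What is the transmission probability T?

T = 0.998

E > V_b: inside the barrier k₂ = √(2m(E − V_b))/ℏ = 2.915, k₂a = 3.294.
T = [1 + V_b² sin²(k₂a) / (4E(E − V_b))]⁻¹ = 1/1.002 = 0.998.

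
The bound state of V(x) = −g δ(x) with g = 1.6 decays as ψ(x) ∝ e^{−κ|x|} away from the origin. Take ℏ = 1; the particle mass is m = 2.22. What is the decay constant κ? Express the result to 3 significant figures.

Integrate −(ℏ²/2m)ψ'' − gδ(x)ψ = Eψ from −ε to +ε: the ψ'' term gives ψ'(0⁺) − ψ'(0⁻) and the δ term gives −(2mg/ℏ²)ψ(0).
With ψ ∝ e^{−κ|x|} this yields −2κ = −2mg/ℏ², so κ = mg/ℏ² = 3.552.

κ = 3.55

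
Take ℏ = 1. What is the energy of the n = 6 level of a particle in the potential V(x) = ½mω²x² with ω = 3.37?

E = 21.9

Using E_n = (n + ½)ℏω: E_6 = 6.5 × 3.37 = 21.91.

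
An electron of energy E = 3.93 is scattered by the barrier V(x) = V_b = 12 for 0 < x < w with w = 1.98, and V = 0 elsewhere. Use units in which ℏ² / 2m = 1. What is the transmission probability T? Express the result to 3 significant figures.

T = 0.0000459

E < V_b: inside the barrier ψ ∝ e^{±κx} with κ = √(2m(V_b − E))/ℏ = 2.841.
κw = 5.625, sinh(κw) = 138.6.
Matching ψ, ψ′ at both faces gives T = [1 + V_b² sinh²(κw) / (4E(V_b − E))]⁻¹ = 1/21810 = 0.0000459.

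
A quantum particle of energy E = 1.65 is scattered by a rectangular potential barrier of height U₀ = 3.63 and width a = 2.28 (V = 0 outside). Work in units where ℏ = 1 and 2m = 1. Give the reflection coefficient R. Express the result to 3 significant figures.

Since E < U₀ the interior solution is evanescent with decay constant κ = √(2m(U₀ − E))/ℏ = 1.407.
κa = 3.208, sinh(κa) = 12.35.
Matching ψ, ψ′ at both faces gives T = [1 + U₀² sinh²(κa) / (4E(U₀ − E))]⁻¹ = 1/154.7 = 0.00646.
R = 1 − T = 0.994.

R = 0.994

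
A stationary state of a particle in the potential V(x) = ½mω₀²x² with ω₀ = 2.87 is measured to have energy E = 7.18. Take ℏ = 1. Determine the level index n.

E_n = ℏω₀(n + ½) ⇒ n = E/(ℏω₀) − ½ = 7.18/2.87 − 0.5 = 2.002 → n = 2.

n = 2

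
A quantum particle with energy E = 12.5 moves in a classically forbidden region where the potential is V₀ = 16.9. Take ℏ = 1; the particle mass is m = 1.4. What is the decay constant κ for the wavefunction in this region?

κ = 3.51

Since E < V₀ the TISE in this region is ψ'' = κ²ψ with κ = √(2m(V₀ − E))/ℏ.
κ = √(2 × 1.4 × 4.4) = 3.510.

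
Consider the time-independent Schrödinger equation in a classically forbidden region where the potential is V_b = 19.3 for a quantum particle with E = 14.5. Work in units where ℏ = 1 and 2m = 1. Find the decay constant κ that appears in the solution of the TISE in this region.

Since E < V_b the TISE in this region is ψ'' = κ²ψ with κ = √(2m(V_b − E))/ℏ.
κ = √(2 × 0.5 × 4.8) = 2.191.

κ = 2.19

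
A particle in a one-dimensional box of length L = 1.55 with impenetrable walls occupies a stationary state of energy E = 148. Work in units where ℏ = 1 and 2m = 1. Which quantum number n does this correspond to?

n = 6

From E_n = n²π²ℏ²/(2mL²) invert to n = √(2mL²E)/(πℏ).
n = (1.55/π) × √(2 × 0.5 × 148) = 6.002 → n = 6.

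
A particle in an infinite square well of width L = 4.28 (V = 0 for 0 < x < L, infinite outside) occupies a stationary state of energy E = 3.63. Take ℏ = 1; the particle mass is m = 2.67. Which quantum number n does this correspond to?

From E_n = n²π²ℏ²/(2mL²) invert to n = √(2mL²E)/(πℏ).
n = (4.28/π) × √(2 × 2.67 × 3.63) = 5.998 → n = 6.

n = 6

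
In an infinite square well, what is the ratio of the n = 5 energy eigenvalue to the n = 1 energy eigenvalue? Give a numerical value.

E_n = n²π²ℏ²/(2mL²) so the ratio is n₂²/n₁² = 25/1 = 25.

25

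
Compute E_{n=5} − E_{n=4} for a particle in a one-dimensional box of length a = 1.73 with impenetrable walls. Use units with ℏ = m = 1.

E_n = n²π²ℏ²/(2ma²), so ΔE = (5² − 4²) π²ℏ²/(2ma²).
ΔE = 9 × π² / (2 × 1 × 1.73²) = 14.84.

ΔE = 14.8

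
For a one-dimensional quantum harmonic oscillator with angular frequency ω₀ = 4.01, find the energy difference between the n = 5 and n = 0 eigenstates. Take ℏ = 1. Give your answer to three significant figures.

E_n = ℏω₀(n + ½), so ΔE = (5 − 0) ℏω₀ = 5 × 4.01 = 20.05.

ΔE = 20.1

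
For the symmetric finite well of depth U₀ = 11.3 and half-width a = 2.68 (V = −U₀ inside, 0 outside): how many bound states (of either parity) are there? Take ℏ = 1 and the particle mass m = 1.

Define the well-strength parameter z₀ = (a/ℏ)√(2mU₀) = 2.68 × √(2·1·11.3) = 12.74.
The even/odd transcendental equations gain one root per π/2 in z₀, giving N = 1 + ⌊2z₀/π⌋ = 1 + ⌊8.111⌋ = 9.

N = 9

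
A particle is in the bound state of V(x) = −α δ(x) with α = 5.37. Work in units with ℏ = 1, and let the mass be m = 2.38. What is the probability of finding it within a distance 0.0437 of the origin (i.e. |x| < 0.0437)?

The normalised bound state is ψ = √κ e^{−κ|x|} with κ = mα/ℏ² = 12.78.
P(|x| < d) = ∫_{−d}^{d} κ e^{−2κ|x|} dx = 1 − e^{−2κd} = 1 − e^{−1.117} = 0.6727.

P = 0.673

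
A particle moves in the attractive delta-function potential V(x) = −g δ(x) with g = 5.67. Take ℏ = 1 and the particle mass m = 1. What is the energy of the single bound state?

E = -16.1

For x ≠ 0 the bound state is ψ ∝ e^{−κ|x|}; integrating the TISE across the delta gives the cusp condition 2κ = 2mg/ℏ², so κ = 5.670.
Then E = −ℏ²κ²/(2m) = −mg²/(2ℏ²) = -16.07.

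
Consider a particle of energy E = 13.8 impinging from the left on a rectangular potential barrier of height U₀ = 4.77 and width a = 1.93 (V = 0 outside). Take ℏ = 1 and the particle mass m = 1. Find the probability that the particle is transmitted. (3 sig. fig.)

E > U₀: inside the barrier k₂ = √(2m(E − U₀))/ℏ = 4.250, k₂a = 8.202.
Matching at both interfaces gives T⁻¹ = 1 + U₀² sin²(k₂a) / [4E(E − U₀)] = 1.040, hence T = 0.961.

T = 0.961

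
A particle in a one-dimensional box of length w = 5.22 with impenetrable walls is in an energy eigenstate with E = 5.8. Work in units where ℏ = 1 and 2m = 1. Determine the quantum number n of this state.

For an infinite well E_n = n²π²ℏ²/(2mw²), so n = (w/πℏ)√(2mE).
n = (5.22/π) × √(2 × 0.5 × 5.8) = 4.002 → n = 4.

n = 4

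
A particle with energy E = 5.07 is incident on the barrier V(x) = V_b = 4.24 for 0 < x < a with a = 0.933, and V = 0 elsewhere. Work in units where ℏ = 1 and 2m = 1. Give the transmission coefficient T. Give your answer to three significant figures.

Above the barrier the interior wavenumber is k₂ = √(2m(E − V_b))/ℏ = 0.9110, giving phase k₂a = 0.8500.
Matching at both interfaces gives T⁻¹ = 1 + V_b² sin²(k₂a) / [4E(E − V_b)] = 1.603, hence T = 0.624.

T = 0.624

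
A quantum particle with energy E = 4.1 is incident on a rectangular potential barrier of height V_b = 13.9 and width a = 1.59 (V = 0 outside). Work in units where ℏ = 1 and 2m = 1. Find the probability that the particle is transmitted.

E < V_b: inside the barrier ψ ∝ e^{±κx} with κ = √(2m(V_b − E))/ℏ = 3.130.
κa = 4.977, sinh(κa) = 72.55.
The exact tunnelling result is T⁻¹ = 1 + V_b² sinh²(κa) / [4E(V_b − E)] = 6329, so T = 0.000158.

T = 0.000158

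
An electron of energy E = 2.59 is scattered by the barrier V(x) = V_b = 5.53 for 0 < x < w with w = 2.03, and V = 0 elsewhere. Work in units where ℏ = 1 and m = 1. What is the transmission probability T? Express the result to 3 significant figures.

T = 0.000211

E < V_b: inside the barrier ψ ∝ e^{±κx} with κ = √(2m(V_b − E))/ℏ = 2.425.
κw = 4.922, sinh(κw) = 68.67.
Matching ψ, ψ′ at both faces gives T = [1 + V_b² sinh²(κw) / (4E(V_b − E))]⁻¹ = 1/4735 = 0.000211.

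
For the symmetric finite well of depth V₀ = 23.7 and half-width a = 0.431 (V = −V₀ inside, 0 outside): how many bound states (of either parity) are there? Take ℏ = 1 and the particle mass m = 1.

Define the well-strength parameter z₀ = (a/ℏ)√(2mV₀) = 0.431 × √(2·1·23.7) = 2.967.
A new bound state (alternating even/odd) appears each time z₀ passes a multiple of π/2, so N = ⌊2z₀/π⌋ + 1 = ⌊1.889⌋ + 1 = 2.

N = 2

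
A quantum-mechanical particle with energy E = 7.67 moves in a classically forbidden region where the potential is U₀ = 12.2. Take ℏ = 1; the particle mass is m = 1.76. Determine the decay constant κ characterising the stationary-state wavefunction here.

κ = 3.99

Since E < U₀ the TISE in this region is ψ'' = κ²ψ with κ = √(2m(U₀ − E))/ℏ.
κ = √(2 × 1.76 × 4.53) = 3.993.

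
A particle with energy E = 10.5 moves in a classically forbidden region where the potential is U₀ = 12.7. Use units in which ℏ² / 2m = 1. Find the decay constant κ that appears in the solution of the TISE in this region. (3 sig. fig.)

κ = 1.48

Since E < U₀ the TISE in this region is ψ'' = κ²ψ with κ = √(2m(U₀ − E))/ℏ.
κ = √(2 × 0.5 × 2.2) = 1.483.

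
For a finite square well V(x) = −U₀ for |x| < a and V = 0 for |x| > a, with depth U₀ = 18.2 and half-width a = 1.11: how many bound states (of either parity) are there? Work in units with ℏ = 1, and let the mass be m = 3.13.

N = 8

The dimensionless depth is z₀ = a√(2mU₀)/ℏ = 1.11 × √(113.9) = 11.85.
A new bound state (alternating even/odd) appears each time z₀ passes a multiple of π/2, so N = ⌊2z₀/π⌋ + 1 = ⌊7.543⌋ + 1 = 8.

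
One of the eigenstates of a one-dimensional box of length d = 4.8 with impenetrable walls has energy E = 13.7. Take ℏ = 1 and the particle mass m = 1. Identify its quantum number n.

From E_n = n²π²ℏ²/(2md²) invert to n = √(2md²E)/(πℏ).
n = (4.8/π) × √(2 × 1 × 13.7) = 7.998 → n = 8.

n = 8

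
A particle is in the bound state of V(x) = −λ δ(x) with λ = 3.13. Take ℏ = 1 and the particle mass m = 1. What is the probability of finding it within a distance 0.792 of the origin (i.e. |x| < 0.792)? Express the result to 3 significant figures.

P = 0.993

The normalised bound state is ψ = √κ e^{−κ|x|} with κ = mλ/ℏ² = 3.130.
P(|x| < d) = ∫_{−d}^{d} κ e^{−2κ|x|} dx = 1 − e^{−2κd} = 1 − e^{−4.958} = 0.9930.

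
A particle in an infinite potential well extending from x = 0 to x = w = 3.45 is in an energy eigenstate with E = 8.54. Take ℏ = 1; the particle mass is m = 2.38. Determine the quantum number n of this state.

For an infinite well E_n = n²π²ℏ²/(2mw²), so n = (w/πℏ)√(2mE).
n = (3.45/π) × √(2 × 2.38 × 8.54) = 7.002 → n = 7.

n = 7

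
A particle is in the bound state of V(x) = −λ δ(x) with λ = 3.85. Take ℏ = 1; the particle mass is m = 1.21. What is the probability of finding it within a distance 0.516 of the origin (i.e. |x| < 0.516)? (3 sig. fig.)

P = 0.992

The normalised bound state is ψ = √κ e^{−κ|x|} with κ = mλ/ℏ² = 4.659.
P(|x| < d) = ∫_{−d}^{d} κ e^{−2κ|x|} dx = 1 − e^{−2κd} = 1 − e^{−4.808} = 0.9918.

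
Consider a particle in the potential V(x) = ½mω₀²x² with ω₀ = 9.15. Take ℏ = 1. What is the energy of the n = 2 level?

E = 22.9

Using E_n = (n + ½)ℏω₀: E_2 = 2.5 × 9.15 = 22.88.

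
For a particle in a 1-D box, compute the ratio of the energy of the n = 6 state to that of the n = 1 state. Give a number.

36

E_n = n²π²ℏ²/(2mL²) so the ratio is n₂²/n₁² = 36/1 = 36.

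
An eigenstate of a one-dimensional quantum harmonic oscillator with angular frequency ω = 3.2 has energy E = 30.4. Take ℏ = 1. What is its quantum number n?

Invert E_n = (n + ½)ℏω: n = E/ℏω − ½ = 9.000, so n = 9.

n = 9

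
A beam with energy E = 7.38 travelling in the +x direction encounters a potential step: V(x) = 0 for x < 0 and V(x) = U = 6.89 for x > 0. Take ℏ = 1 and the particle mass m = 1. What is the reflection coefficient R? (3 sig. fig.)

R = 0.348

The wavenumbers are k₁ = √(2mE)/ℏ = 3.842 on the left and k₂ = √(2m(E − U))/ℏ = 0.9899 on the right.
Matching ψ and ψ′ at x = 0 gives r = (k₁ − k₂)/(k₁ + k₂), so R = r² = 0.3484 and T = 1 − R = 0.6516.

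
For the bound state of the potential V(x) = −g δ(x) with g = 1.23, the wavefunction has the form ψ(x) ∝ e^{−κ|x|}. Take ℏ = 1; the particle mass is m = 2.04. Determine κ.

Integrating the TISE across x = 0 gives the cusp condition ψ'(0⁺) − ψ'(0⁻) = −(2mg/ℏ²)ψ(0).
With ψ ∝ e^{−κ|x|} this yields −2κ = −2mg/ℏ², so κ = mg/ℏ² = 2.509.

κ = 2.51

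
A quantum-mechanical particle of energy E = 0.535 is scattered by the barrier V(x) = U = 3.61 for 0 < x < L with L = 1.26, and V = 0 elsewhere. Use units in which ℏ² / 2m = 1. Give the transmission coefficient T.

E < U: inside the barrier ψ ∝ e^{±κx} with κ = √(2m(U − E))/ℏ = 1.754.
κL = 2.209, sinh(κL) = 4.501.
The exact tunnelling result is T⁻¹ = 1 + U² sinh²(κL) / [4E(U − E)] = 41.12, so T = 0.0243.

T = 0.0243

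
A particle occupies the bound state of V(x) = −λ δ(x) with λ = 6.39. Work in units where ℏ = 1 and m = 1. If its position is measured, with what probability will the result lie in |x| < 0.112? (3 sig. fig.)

The normalised bound state is ψ = √κ e^{−κ|x|} with κ = mλ/ℏ² = 6.390.
P(|x| < d) = ∫_{−d}^{d} κ e^{−2κ|x|} dx = 1 − e^{−2κd} = 1 − e^{−1.431} = 0.7610.

P = 0.761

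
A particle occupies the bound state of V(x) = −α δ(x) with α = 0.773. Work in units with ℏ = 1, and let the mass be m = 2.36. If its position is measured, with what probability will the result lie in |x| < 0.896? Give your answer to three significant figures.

P = 0.962

The normalised bound state is ψ = √κ e^{−κ|x|} with κ = mα/ℏ² = 1.824.
P(|x| < d) = ∫_{−d}^{d} κ e^{−2κ|x|} dx = 1 − e^{−2κd} = 1 − e^{−3.269} = 0.9620.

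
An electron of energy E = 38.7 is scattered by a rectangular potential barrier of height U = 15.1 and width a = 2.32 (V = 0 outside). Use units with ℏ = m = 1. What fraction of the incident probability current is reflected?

R = 0.00326

Above the barrier the interior wavenumber is k₂ = √(2m(E − U))/ℏ = 6.870, giving phase k₂a = 15.94.
T = [1 + U² sin²(k₂a) / (4E(E − U))]⁻¹ = 1/1.003 = 0.997.
R = 1 − T = 0.00326.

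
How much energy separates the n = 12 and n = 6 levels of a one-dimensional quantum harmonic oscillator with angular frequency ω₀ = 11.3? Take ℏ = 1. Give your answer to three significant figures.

ΔE = 67.8

E_n = ℏω₀(n + ½), so ΔE = (12 − 6) ℏω₀ = 6 × 11.3 = 67.80.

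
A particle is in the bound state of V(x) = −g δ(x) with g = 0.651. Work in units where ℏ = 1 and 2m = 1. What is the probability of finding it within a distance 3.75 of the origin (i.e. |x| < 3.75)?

P = 0.913

The normalised bound state is ψ = √κ e^{−κ|x|} with κ = mg/ℏ² = 0.3255.
P(|x| < d) = ∫_{−d}^{d} κ e^{−2κ|x|} dx = 1 − e^{−2κd} = 1 − e^{−2.441} = 0.9129.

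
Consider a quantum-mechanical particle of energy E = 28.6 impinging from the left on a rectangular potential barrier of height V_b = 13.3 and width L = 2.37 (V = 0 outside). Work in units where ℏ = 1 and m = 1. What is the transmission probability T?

T = 0.974

Above the barrier the interior wavenumber is k₂ = √(2m(E − V_b))/ℏ = 5.532, giving phase k₂L = 13.11.
Matching at both interfaces gives T⁻¹ = 1 + V_b² sin²(k₂L) / [4E(E − V_b)] = 1.027, hence T = 0.974.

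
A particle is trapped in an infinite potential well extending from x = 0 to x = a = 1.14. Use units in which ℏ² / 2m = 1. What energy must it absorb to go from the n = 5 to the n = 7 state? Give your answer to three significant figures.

E_n = n²π²ℏ²/(2ma²), so ΔE = (7² − 5²) π²ℏ²/(2ma²).
ΔE = 24 × π² / (2 × 0.5 × 1.14²) = 182.3.

ΔE = 182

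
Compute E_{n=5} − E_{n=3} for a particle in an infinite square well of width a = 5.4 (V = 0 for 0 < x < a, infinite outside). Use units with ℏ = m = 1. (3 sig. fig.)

ΔE = 2.71

E_n = n²π²ℏ²/(2ma²), so ΔE = (5² − 3²) π²ℏ²/(2ma²).
ΔE = 16 × π² / (2 × 1 × 5.4²) = 2.708.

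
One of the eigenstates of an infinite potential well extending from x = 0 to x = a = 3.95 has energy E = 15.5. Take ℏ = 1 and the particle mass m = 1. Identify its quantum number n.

n = 7

From E_n = n²π²ℏ²/(2ma²) invert to n = √(2ma²E)/(πℏ).
n = (3.95/π) × √(2 × 1 × 15.5) = 7.000 → n = 7.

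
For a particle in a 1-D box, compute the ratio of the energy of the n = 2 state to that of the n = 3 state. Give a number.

0.444444

Since E_n ∝ n², the ratio is (2/3)² = 0.444444.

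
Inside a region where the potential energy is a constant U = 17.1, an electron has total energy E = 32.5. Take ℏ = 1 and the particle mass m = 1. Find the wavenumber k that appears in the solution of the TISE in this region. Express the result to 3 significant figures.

k = 5.55

With E > U the solution is oscillatory, ψ ∝ e^{±ikx} with k = √(2m(E − U))/ℏ.
k = √(2 × 1 × 15.4) = 5.550.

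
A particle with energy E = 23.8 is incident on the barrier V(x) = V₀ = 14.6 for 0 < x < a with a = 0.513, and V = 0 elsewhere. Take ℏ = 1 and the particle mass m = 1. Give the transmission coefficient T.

T = 0.863

Above the barrier the interior wavenumber is k₂ = √(2m(E − V₀))/ℏ = 4.290, giving phase k₂a = 2.201.
T = [1 + V₀² sin²(k₂a) / (4E(E − V₀))]⁻¹ = 1/1.159 = 0.863.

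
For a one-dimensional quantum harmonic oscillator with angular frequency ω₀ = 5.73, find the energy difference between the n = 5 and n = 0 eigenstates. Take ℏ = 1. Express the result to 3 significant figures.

ΔE = 28.7

E_n = ℏω₀(n + ½), so ΔE = (5 − 0) ℏω₀ = 5 × 5.73 = 28.65.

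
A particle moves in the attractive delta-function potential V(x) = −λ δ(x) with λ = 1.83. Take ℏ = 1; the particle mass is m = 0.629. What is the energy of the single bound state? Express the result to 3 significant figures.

E = -1.05

For x ≠ 0 the bound state is ψ ∝ e^{−κ|x|}; integrating the TISE across the delta gives the cusp condition 2κ = 2mλ/ℏ², so κ = 1.151.
Then E = −ℏ²κ²/(2m) = −mλ²/(2ℏ²) = -1.053.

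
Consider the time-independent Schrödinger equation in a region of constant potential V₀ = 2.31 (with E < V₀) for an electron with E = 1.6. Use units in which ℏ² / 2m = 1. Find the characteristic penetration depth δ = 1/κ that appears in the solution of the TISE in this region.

δ = 1.19

Since E < V₀ the TISE in this region is ψ'' = κ²ψ with κ = √(2m(V₀ − E))/ℏ.
κ = √(2 × 0.5 × 0.71) = 0.8426. The penetration depth is δ = 1/κ = 1.19.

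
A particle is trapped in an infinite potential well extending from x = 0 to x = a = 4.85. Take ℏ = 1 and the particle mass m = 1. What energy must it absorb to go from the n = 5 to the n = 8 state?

E_n = n²π²ℏ²/(2ma²), so ΔE = (8² − 5²) π²ℏ²/(2ma²).
ΔE = 39 × π² / (2 × 1 × 4.85²) = 8.182.

ΔE = 8.18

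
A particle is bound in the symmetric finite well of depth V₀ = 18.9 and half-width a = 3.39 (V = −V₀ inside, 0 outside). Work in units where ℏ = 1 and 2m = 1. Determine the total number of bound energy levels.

Define the well-strength parameter z₀ = (a/ℏ)√(2mV₀) = 3.39 × √(2·0.5·18.9) = 14.74.
A new bound state (alternating even/odd) appears each time z₀ passes a multiple of π/2, so N = ⌊2z₀/π⌋ + 1 = ⌊9.382⌋ + 1 = 10.

N = 10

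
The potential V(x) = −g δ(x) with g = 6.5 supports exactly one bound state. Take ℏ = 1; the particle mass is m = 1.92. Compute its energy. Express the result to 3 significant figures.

For x ≠ 0 the bound state is ψ ∝ e^{−κ|x|}; integrating the TISE across the delta gives the cusp condition 2κ = 2mg/ℏ², so κ = 12.48.
Then E = −ℏ²κ²/(2m) = −mg²/(2ℏ²) = -40.56.

E = -40.6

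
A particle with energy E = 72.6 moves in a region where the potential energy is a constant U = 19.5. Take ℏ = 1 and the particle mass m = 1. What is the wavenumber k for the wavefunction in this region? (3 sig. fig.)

k = 10.3

With E > U the solution is oscillatory, ψ ∝ e^{±ikx} with k = √(2m(E − U))/ℏ.
k = √(2 × 1 × 53.1) = 10.31.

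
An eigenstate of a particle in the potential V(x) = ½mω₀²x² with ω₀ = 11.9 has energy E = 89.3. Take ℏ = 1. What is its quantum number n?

n = 7

E_n = ℏω₀(n + ½) ⇒ n = E/(ℏω₀) − ½ = 89.3/11.9 − 0.5 = 7.004 → n = 7.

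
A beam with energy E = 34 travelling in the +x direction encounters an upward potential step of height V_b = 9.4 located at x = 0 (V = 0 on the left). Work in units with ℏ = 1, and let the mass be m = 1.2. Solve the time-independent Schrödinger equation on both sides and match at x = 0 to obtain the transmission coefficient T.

On each side the TISE gives plane waves with k = √(2m(E − V))/ℏ: k₁ = √(2·1.2·34) = 9.033, k₂ = √(2·1.2·24.6) = 7.684.
Matching ψ and ψ′ at x = 0 gives r = (k₁ − k₂)/(k₁ + k₂), so R = r² = 0.006517 and T = 1 − R = 0.9935.

T = 0.993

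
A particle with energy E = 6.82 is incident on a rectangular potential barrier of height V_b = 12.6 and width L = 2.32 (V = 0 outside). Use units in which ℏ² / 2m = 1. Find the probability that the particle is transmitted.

T = 0.0000568

Since E < V_b the interior solution is evanescent with decay constant κ = √(2m(V_b − E))/ℏ = 2.404.
κL = 5.578, sinh(κL) = 132.2.
The exact tunnelling result is T⁻¹ = 1 + V_b² sinh²(κL) / [4E(V_b − E)] = 17600, so T = 0.0000568.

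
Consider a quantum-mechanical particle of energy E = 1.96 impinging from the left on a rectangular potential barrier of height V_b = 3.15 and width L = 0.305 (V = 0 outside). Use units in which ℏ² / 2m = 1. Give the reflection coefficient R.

R = 0.109

Since E < V_b the interior solution is evanescent with decay constant κ = √(2m(V_b − E))/ℏ = 1.091.
κL = 0.3327, sinh(κL) = 0.3389.
The exact tunnelling result is T⁻¹ = 1 + V_b² sinh²(κL) / [4E(V_b − E)] = 1.122, so T = 0.891.
R = 1 − T = 0.109.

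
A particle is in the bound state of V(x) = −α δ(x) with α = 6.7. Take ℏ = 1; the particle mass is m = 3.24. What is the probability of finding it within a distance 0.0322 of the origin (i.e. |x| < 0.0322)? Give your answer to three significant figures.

P = 0.753

The normalised bound state is ψ = √κ e^{−κ|x|} with κ = mα/ℏ² = 21.71.
P(|x| < d) = ∫_{−d}^{d} κ e^{−2κ|x|} dx = 1 − e^{−2κd} = 1 − e^{−1.398} = 0.7529.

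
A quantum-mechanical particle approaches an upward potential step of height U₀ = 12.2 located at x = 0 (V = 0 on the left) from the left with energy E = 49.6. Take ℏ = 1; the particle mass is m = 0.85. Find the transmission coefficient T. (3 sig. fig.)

The wavenumbers are k₁ = √(2mE)/ℏ = 9.183 on the left and k₂ = √(2m(E − U₀))/ℏ = 7.974 on the right.
Matching ψ and ψ′ at x = 0 gives r = (k₁ − k₂)/(k₁ + k₂), so R = r² = 0.004965 and T = 1 − R = 0.9950.

T = 0.995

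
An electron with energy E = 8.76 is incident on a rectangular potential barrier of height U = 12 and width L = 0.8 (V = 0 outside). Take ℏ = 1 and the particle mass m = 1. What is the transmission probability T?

E < U: inside the barrier ψ ∝ e^{±κx} with κ = √(2m(U − E))/ℏ = 2.546.
κL = 2.036, sinh(κL) = 3.767.
Matching ψ, ψ′ at both faces gives T = [1 + U² sinh²(κL) / (4E(U − E))]⁻¹ = 1/18.99 = 0.0526.

T = 0.0526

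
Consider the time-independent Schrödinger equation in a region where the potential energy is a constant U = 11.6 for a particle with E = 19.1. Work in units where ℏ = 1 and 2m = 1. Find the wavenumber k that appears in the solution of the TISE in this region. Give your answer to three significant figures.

With E > U the solution is oscillatory, ψ ∝ e^{±ikx} with k = √(2m(E − U))/ℏ.
k = √(2 × 0.5 × 7.5) = 2.739.

k = 2.74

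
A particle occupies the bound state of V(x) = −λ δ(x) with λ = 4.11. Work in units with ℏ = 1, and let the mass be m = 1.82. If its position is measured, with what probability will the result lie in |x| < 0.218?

P = 0.962

The normalised bound state is ψ = √κ e^{−κ|x|} with κ = mλ/ℏ² = 7.480.
P(|x| < d) = ∫_{−d}^{d} κ e^{−2κ|x|} dx = 1 − e^{−2κd} = 1 − e^{−3.261} = 0.9617.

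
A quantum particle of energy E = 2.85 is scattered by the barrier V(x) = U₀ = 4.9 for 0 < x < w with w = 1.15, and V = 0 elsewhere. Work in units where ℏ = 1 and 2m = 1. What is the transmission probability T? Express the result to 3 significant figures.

E < U₀: inside the barrier ψ ∝ e^{±κx} with κ = √(2m(U₀ − E))/ℏ = 1.432.
κw = 1.647, sinh(κw) = 2.498.
The exact tunnelling result is T⁻¹ = 1 + U₀² sinh²(κw) / [4E(U₀ − E)] = 7.412, so T = 0.135.

T = 0.135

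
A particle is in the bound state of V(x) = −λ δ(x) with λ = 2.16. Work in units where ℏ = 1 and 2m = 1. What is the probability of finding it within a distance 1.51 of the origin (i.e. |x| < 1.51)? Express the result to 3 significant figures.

The normalised bound state is ψ = √κ e^{−κ|x|} with κ = mλ/ℏ² = 1.080.
P(|x| < d) = ∫_{−d}^{d} κ e^{−2κ|x|} dx = 1 − e^{−2κd} = 1 − e^{−3.262} = 0.9617.

P = 0.962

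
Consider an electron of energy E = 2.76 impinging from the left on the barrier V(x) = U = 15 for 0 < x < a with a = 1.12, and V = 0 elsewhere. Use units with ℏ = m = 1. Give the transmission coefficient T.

T = 0.0000369

E < U: inside the barrier ψ ∝ e^{±κx} with κ = √(2m(U − E))/ℏ = 4.948.
κa = 5.541, sinh(κa) = 127.5.
Matching ψ, ψ′ at both faces gives T = [1 + U² sinh²(κa) / (4E(U − E))]⁻¹ = 1/27080 = 0.0000369.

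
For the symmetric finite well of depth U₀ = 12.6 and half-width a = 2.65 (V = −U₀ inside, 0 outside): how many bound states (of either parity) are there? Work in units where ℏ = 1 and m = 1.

The dimensionless depth is z₀ = a√(2mU₀)/ℏ = 2.65 × √(25.20) = 13.30.
A new bound state (alternating even/odd) appears each time z₀ passes a multiple of π/2, so N = ⌊2z₀/π⌋ + 1 = ⌊8.469⌋ + 1 = 9.

N = 9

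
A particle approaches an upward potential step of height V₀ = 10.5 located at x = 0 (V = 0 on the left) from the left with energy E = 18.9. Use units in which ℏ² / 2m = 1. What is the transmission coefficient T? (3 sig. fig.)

T = 0.960

On each side the TISE gives plane waves with k = √(2m(E − V))/ℏ: k₁ = √(2·½·18.9) = 4.347, k₂ = √(2·½·8.4) = 2.898.
Continuity of ψ and ψ′ at the step yields the reflection amplitude r = (k₁ − k₂)/(k₁ + k₂) = 0.2000; thus R = |r|² = 0.04000, T = 0.9600.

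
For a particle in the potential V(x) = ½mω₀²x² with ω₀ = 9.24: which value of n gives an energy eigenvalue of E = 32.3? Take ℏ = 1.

n = 3

Invert E_n = (n + ½)ℏω₀: n = E/ℏω₀ − ½ = 2.996, so n = 3.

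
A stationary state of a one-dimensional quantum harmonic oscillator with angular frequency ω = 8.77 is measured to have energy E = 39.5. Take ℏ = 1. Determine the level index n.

n = 4

Invert E_n = (n + ½)ℏω: n = E/ℏω − ½ = 4.004, so n = 4.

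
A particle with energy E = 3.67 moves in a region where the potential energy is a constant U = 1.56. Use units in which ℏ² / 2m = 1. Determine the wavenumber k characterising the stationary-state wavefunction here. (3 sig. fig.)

k = 1.45

With E > U the solution is oscillatory, ψ ∝ e^{±ikx} with k = √(2m(E − U))/ℏ.
k = √(2 × 0.5 × 2.11) = 1.453.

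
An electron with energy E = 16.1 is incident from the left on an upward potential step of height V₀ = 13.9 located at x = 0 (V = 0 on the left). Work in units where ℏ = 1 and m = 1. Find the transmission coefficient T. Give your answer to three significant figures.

On each side the TISE gives plane waves with k = √(2m(E − V))/ℏ: k₁ = √(2·1·16.1) = 5.675, k₂ = √(2·1·2.2) = 2.098.
Continuity of ψ and ψ′ at the step yields the reflection amplitude r = (k₁ − k₂)/(k₁ + k₂) = 0.4602; thus R = |r|² = 0.2118, T = 0.7882.

T = 0.788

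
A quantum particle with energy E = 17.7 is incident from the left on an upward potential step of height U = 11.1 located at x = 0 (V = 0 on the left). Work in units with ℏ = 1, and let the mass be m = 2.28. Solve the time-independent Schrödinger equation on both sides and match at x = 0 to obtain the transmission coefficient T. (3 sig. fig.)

T = 0.942

On each side the TISE gives plane waves with k = √(2m(E − V))/ℏ: k₁ = √(2·2.28·17.7) = 8.984, k₂ = √(2·2.28·6.6) = 5.486.
Matching ψ and ψ′ at x = 0 gives r = (k₁ − k₂)/(k₁ + k₂), so R = r² = 0.05844 and T = 1 − R = 0.9416.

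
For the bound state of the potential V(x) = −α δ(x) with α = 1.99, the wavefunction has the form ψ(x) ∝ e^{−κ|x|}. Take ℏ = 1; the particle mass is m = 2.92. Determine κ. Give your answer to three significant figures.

κ = 5.81

Integrate −(ℏ²/2m)ψ'' − αδ(x)ψ = Eψ from −ε to +ε: the ψ'' term gives ψ'(0⁺) − ψ'(0⁻) and the δ term gives −(2mα/ℏ²)ψ(0).
With ψ ∝ e^{−κ|x|} this yields −2κ = −2mα/ℏ², so κ = mα/ℏ² = 5.811.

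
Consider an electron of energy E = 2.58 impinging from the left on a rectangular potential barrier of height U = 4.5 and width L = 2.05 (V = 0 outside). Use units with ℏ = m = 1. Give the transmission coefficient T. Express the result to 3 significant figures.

Since E < U the interior solution is evanescent with decay constant κ = √(2m(U − E))/ℏ = 1.960.
κL = 4.017, sinh(κL) = 27.76.
Matching ψ, ψ′ at both faces gives T = [1 + U² sinh²(κL) / (4E(U − E))]⁻¹ = 1/788.7 = 0.00127.

T = 0.00127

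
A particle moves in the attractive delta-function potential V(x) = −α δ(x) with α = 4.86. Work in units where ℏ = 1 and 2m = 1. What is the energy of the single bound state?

For x ≠ 0 the bound state is ψ ∝ e^{−κ|x|}; integrating the TISE across the delta gives the cusp condition 2κ = 2mα/ℏ², so κ = 2.430.
Then E = −ℏ²κ²/(2m) = −mα²/(2ℏ²) = -5.905.

E = -5.90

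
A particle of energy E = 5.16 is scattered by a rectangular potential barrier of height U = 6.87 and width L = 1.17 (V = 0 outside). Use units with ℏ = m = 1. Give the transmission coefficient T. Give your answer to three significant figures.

T = 0.0390

Since E < U the interior solution is evanescent with decay constant κ = √(2m(U − E))/ℏ = 1.849.
κL = 2.164, sinh(κL) = 4.294.
The exact tunnelling result is T⁻¹ = 1 + U² sinh²(κL) / [4E(U − E)] = 25.66, so T = 0.0390.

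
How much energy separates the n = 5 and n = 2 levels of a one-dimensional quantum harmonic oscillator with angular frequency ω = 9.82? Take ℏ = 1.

E_n = ℏω(n + ½), so ΔE = (5 − 2) ℏω = 3 × 9.82 = 29.46.

ΔE = 29.5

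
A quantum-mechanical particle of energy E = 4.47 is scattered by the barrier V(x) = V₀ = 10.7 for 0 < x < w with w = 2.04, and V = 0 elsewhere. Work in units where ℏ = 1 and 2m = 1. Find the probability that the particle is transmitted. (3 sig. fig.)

E < V₀: inside the barrier ψ ∝ e^{±κx} with κ = √(2m(V₀ − E))/ℏ = 2.496.
κw = 5.092, sinh(κw) = 81.34.
Matching ψ, ψ′ at both faces gives T = [1 + V₀² sinh²(κw) / (4E(V₀ − E))]⁻¹ = 1/6801 = 0.000147.

T = 0.000147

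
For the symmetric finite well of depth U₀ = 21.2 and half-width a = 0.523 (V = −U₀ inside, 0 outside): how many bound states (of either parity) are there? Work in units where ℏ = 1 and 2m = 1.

N = 2

Define the well-strength parameter z₀ = (a/ℏ)√(2mU₀) = 0.523 × √(2·0.5·21.2) = 2.408.
A new bound state (alternating even/odd) appears each time z₀ passes a multiple of π/2, so N = ⌊2z₀/π⌋ + 1 = ⌊1.533⌋ + 1 = 2.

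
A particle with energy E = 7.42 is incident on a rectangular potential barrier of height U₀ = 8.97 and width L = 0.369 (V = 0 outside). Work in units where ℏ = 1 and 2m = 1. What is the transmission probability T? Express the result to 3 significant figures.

T = 0.716

Since E < U₀ the interior solution is evanescent with decay constant κ = √(2m(U₀ − E))/ℏ = 1.245.
κL = 0.4594, sinh(κL) = 0.4757.
The exact tunnelling result is T⁻¹ = 1 + U₀² sinh²(κL) / [4E(U₀ − E)] = 1.396, so T = 0.716.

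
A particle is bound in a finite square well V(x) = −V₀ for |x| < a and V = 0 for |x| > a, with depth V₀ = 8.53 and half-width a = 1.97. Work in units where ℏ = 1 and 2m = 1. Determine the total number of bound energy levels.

N = 4

Define the well-strength parameter z₀ = (a/ℏ)√(2mV₀) = 1.97 × √(2·0.5·8.53) = 5.754.
A new bound state (alternating even/odd) appears each time z₀ passes a multiple of π/2, so N = ⌊2z₀/π⌋ + 1 = ⌊3.663⌋ + 1 = 4.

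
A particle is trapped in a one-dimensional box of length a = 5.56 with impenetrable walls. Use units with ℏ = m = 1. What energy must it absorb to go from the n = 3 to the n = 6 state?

E_n = n²π²ℏ²/(2ma²), so ΔE = (6² − 3²) π²ℏ²/(2ma²).
ΔE = 27 × π² / (2 × 1 × 5.56²) = 4.310.

ΔE = 4.31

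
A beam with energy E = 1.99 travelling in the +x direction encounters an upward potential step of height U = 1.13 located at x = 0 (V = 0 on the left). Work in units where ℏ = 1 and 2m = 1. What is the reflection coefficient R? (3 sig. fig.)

R = 0.0427

On each side the TISE gives plane waves with k = √(2m(E − V))/ℏ: k₁ = √(2·½·1.99) = 1.411, k₂ = √(2·½·0.86) = 0.9274.
Continuity of ψ and ψ′ at the step yields the reflection amplitude r = (k₁ − k₂)/(k₁ + k₂) = 0.2067; thus R = |r|² = 0.04273, T = 0.9573.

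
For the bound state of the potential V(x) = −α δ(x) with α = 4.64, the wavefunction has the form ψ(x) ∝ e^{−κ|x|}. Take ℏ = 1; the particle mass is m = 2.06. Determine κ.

κ = 9.56

Integrating the TISE across x = 0 gives the cusp condition ψ'(0⁺) − ψ'(0⁻) = −(2mα/ℏ²)ψ(0).
With ψ ∝ e^{−κ|x|} this yields −2κ = −2mα/ℏ², so κ = mα/ℏ² = 9.558.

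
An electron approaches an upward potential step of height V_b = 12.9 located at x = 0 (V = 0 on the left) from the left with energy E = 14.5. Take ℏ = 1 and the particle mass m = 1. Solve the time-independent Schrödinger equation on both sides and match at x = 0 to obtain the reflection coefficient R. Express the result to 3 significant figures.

R = 0.251

The wavenumbers are k₁ = √(2mE)/ℏ = 5.385 on the left and k₂ = √(2m(E − V_b))/ℏ = 1.789 on the right.
Continuity of ψ and ψ′ at the step yields the reflection amplitude r = (k₁ − k₂)/(k₁ + k₂) = 0.5013; thus R = |r|² = 0.2513, T = 0.7487.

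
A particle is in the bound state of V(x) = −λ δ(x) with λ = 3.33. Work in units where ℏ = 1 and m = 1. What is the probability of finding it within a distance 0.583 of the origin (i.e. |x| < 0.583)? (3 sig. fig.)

P = 0.979

The normalised bound state is ψ = √κ e^{−κ|x|} with κ = mλ/ℏ² = 3.330.
P(|x| < d) = ∫_{−d}^{d} κ e^{−2κ|x|} dx = 1 − e^{−2κd} = 1 − e^{−3.883} = 0.9794.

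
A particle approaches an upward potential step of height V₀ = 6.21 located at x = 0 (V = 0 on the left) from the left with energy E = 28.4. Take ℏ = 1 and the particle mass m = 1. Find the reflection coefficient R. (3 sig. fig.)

R = 0.00380

The wavenumbers are k₁ = √(2mE)/ℏ = 7.537 on the left and k₂ = √(2m(E − V₀))/ℏ = 6.662 on the right.
Matching ψ and ψ′ at x = 0 gives r = (k₁ − k₂)/(k₁ + k₂), so R = r² = 0.003796 and T = 1 − R = 0.9962.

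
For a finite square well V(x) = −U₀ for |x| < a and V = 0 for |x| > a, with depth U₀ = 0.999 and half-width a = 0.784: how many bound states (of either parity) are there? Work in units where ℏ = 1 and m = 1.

N = 1

Define the well-strength parameter z₀ = (a/ℏ)√(2mU₀) = 0.784 × √(2·1·0.999) = 1.108.
A new bound state (alternating even/odd) appears each time z₀ passes a multiple of π/2, so N = ⌊2z₀/π⌋ + 1 = ⌊0.7055⌋ + 1 = 1.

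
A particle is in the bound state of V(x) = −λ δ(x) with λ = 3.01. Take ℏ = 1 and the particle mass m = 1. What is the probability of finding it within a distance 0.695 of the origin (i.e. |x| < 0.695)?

The normalised bound state is ψ = √κ e^{−κ|x|} with κ = mλ/ℏ² = 3.010.
P(|x| < d) = ∫_{−d}^{d} κ e^{−2κ|x|} dx = 1 − e^{−2κd} = 1 − e^{−4.184} = 0.9848.

P = 0.985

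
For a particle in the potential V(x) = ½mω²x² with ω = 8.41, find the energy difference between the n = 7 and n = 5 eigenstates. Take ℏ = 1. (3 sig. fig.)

E_n = ℏω(n + ½), so ΔE = (7 − 5) ℏω = 2 × 8.41 = 16.82.

ΔE = 16.8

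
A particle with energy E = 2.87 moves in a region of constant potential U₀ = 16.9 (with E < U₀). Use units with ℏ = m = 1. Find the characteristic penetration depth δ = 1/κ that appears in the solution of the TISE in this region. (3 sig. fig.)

δ = 0.189

Since E < U₀ the TISE in this region is ψ'' = κ²ψ with κ = √(2m(U₀ − E))/ℏ.
κ = √(2 × 1 × 14.03) = 5.297. The penetration depth is δ = 1/κ = 0.189.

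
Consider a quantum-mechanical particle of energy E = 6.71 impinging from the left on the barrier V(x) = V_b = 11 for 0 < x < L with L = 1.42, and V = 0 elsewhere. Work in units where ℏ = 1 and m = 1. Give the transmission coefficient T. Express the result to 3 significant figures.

T = 0.000928

E < V_b: inside the barrier ψ ∝ e^{±κx} with κ = √(2m(V_b − E))/ℏ = 2.929.
κL = 4.159, sinh(κL) = 32.01.
Matching ψ, ψ′ at both faces gives T = [1 + V_b² sinh²(κL) / (4E(V_b − E))]⁻¹ = 1/1078 = 0.000928.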